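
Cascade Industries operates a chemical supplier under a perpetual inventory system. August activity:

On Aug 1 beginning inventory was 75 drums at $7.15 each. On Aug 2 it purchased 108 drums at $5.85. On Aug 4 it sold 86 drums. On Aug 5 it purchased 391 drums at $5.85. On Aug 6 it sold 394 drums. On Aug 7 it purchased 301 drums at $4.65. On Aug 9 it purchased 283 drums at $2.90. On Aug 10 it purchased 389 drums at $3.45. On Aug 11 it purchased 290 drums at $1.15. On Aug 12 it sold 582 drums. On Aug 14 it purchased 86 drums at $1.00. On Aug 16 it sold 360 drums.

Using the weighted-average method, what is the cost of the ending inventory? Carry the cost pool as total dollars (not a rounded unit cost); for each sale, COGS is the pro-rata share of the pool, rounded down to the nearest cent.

After Aug 1: 75 on hand, pool $536.25 (≈ $7.1500 each)
After Aug 2: 183 on hand, pool $1,168.05 (≈ $6.3828 each)
Aug 4, sell 86: 86/183 × $1,168.05 → $548.91
After Aug 5: 488 on hand, pool $2,906.49 (≈ $5.9559 each)
Aug 6, sell 394: 394/488 × $2,906.49 → $2,346.63
After Aug 7: 395 on hand, pool $1,959.51 (≈ $4.9608 each)
After Aug 9: 678 on hand, pool $2,780.21 (≈ $4.1006 each)
After Aug 10: 1067 on hand, pool $4,122.26 (≈ $3.8634 each)
After Aug 11: 1357 on hand, pool $4,455.76 (≈ $3.2835 each)
Aug 12, sell 582: 582/1357 × $4,455.76 → $1,911.01
After Aug 14: 861 on hand, pool $2,630.75 (≈ $3.0555 each)
Aug 16, sell 360: 360/861 × $2,630.75 → $1,099.96
Total COGS = $548.91 + $2,346.63 + $1,911.01 + $1,099.96 = $5,906.51
Ending inventory (cost pool remaining) = $1,530.79
Check: goods available $7,437.30 = COGS $5,906.51 + ending $1,530.79

Ending inventory = $1,530.79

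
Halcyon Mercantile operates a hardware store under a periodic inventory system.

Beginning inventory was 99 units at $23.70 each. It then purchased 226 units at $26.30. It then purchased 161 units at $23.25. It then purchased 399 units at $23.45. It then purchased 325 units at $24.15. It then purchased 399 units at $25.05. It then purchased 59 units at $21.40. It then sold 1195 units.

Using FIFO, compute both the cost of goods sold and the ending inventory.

COGS = $28,876.40; ending inventory = $11,619.80

Sale 1 (1195) [FIFO — oldest first]: 99 @ $23.70 + 226 @ $26.30 + 161 @ $23.25 + 399 @ $23.45 + 310 @ $24.15 = $28,876.40
Ending inventory: 15 @ $24.15 + 399 @ $25.05 + 59 @ $21.40 = $11,619.80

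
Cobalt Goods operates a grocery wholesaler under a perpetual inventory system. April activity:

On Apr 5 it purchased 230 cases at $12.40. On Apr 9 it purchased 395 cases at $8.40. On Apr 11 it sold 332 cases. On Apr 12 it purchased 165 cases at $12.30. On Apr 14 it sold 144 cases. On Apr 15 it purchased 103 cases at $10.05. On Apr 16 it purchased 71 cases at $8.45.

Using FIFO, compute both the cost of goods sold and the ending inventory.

Apr 11, 332 sold [FIFO — oldest first]: 230 @ $12.40 + 102 @ $8.40 = $3,708.80
Apr 14, 144 sold [FIFO — oldest first]: 144 @ $8.40 = $1,209.60
Total COGS = $3,708.80 + $1,209.60 = $4,918.40
Ending inventory: 149 @ $8.40 + 165 @ $12.30 + 103 @ $10.05 + 71 @ $8.45 = $4,916.20

COGS = $4,918.40; ending inventory = $4,916.20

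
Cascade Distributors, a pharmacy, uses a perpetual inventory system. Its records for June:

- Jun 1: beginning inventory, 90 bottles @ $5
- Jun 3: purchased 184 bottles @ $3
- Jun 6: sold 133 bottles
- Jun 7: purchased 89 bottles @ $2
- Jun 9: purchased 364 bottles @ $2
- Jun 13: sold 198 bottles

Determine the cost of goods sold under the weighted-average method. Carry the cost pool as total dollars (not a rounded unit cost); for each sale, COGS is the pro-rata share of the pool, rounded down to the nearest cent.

After Jun 1: 90 on hand, pool $450.00 (≈ $5.0000 each)
After Jun 3: 274 on hand, pool $1,002.00 (≈ $3.6569 each)
Jun 6, sell 133: 133/274 × $1,002.00 → $486.37
After Jun 7: 230 on hand, pool $693.63 (≈ $3.0158 each)
After Jun 9: 594 on hand, pool $1,421.63 (≈ $2.3933 each)
Jun 13, sell 198: 198/594 × $1,421.63 → $473.87
Total COGS = $486.37 + $473.87 = $960.24
Ending inventory (cost pool remaining) = $947.76

COGS = $960.24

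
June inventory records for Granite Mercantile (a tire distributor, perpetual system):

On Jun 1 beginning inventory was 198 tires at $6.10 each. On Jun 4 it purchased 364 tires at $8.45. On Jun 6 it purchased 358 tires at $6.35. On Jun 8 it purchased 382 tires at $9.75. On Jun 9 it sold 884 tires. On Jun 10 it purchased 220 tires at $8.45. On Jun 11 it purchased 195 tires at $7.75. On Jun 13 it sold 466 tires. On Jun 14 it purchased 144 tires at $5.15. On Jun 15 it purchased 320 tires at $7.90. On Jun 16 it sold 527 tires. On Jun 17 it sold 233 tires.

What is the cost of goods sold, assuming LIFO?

Jun 9, 884 sold [LIFO — newest first]: 382 @ $9.75 + 358 @ $6.35 + 144 @ $8.45 = $7,214.60
Jun 13, 466 sold [LIFO — newest first]: 195 @ $7.75 + 220 @ $8.45 + 51 @ $8.45 = $3,801.20
Jun 16, 527 sold [LIFO — newest first]: 320 @ $7.90 + 144 @ $5.15 + 63 @ $8.45 = $3,801.95
Jun 17, 233 sold [LIFO — newest first]: 106 @ $8.45 + 127 @ $6.10 = $1,670.40
Total COGS = $7,214.60 + $3,801.20 + $3,801.95 + $1,670.40 = $16,488.15
Ending inventory: 71 @ $6.10 = $433.10

COGS = $16,488.15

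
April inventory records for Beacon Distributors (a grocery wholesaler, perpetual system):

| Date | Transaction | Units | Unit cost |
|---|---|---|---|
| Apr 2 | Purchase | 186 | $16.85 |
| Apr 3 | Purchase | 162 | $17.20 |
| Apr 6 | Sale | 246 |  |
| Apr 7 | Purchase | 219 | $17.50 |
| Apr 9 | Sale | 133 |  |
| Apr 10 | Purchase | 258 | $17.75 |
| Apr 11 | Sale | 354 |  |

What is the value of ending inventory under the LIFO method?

Apr 6, 246 sold [LIFO — newest first]: 162 @ $17.20 + 84 @ $16.85 = $4,201.80
Apr 9, 133 sold [LIFO — newest first]: 133 @ $17.50 = $2,327.50
Apr 11, 354 sold [LIFO — newest first]: 258 @ $17.75 + 86 @ $17.50 + 10 @ $16.85 = $6,253.00
Total COGS = $4,201.80 + $2,327.50 + $6,253.00 = $12,782.30
Ending inventory: 92 @ $16.85 = $1,550.20
Check: goods available $14,332.50 = COGS $12,782.30 + ending $1,550.20

Ending inventory = $1,550.20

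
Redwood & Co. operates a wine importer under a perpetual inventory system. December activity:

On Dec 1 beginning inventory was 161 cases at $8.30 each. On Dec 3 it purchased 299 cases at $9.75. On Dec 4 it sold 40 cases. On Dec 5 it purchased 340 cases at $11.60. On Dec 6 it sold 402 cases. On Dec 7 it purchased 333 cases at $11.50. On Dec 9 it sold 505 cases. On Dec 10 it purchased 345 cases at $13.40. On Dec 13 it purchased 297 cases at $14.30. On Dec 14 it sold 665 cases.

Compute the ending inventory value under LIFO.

Ending inventory = $1,355.80

Dec 4, 40 sold [LIFO — newest first]: 40 @ $9.75 = $390.00
Dec 6, 402 sold [LIFO — newest first]: 340 @ $11.60 + 62 @ $9.75 = $4,548.50
Dec 9, 505 sold [LIFO — newest first]: 333 @ $11.50 + 172 @ $9.75 = $5,506.50
Dec 14, 665 sold [LIFO — newest first]: 297 @ $14.30 + 345 @ $13.40 + 23 @ $9.75 = $9,094.35
Total COGS = $390.00 + $4,548.50 + $5,506.50 + $9,094.35 = $19,539.35
Ending inventory: 161 @ $8.30 + 2 @ $9.75 = $1,355.80
Check: goods available $20,895.15 = COGS $19,539.35 + ending $1,355.80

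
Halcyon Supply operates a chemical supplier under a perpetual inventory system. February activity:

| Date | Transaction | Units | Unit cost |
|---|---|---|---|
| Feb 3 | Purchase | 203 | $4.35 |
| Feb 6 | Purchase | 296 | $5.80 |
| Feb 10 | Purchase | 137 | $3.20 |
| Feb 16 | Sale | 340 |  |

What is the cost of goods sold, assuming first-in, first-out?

Feb 16, 340 sold [FIFO — oldest first]: 203 @ $4.35 + 137 @ $5.80 = $1,677.65
Ending inventory: 159 @ $5.80 + 137 @ $3.20 = $1,360.60
Check: goods available $3,038.25 = COGS $1,677.65 + ending $1,360.60

COGS = $1,677.65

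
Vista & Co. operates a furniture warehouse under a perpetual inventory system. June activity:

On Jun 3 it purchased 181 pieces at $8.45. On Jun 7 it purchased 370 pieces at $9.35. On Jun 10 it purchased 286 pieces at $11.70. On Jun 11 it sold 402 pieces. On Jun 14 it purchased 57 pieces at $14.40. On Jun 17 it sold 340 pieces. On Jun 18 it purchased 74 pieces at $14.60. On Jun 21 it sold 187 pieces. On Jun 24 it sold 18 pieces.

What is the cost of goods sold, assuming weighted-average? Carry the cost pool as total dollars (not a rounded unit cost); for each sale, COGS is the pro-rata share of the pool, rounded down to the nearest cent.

COGS = $9,988.03

After Jun 3: 181 on hand, pool $1,529.45 (≈ $8.4500 each)
After Jun 7: 551 on hand, pool $4,988.95 (≈ $9.0544 each)
After Jun 10: 837 on hand, pool $8,335.15 (≈ $9.9584 each)
Jun 11, sell 402: 402/837 × $8,335.15 → $4,003.26
After Jun 14: 492 on hand, pool $5,152.69 (≈ $10.4729 each)
Jun 17, sell 340: 340/492 × $5,152.69 → $3,560.80
After Jun 18: 226 on hand, pool $2,672.29 (≈ $11.8243 each)
Jun 21, sell 187: 187/226 × $2,672.29 → $2,211.14
Jun 24, sell 18: 18/39 × $461.15 → $212.83
Total COGS = $4,003.26 + $3,560.80 + $2,211.14 + $212.83 = $9,988.03
Ending inventory (cost pool remaining) = $248.32
Check: goods available $10,236.35 = COGS $9,988.03 + ending $248.32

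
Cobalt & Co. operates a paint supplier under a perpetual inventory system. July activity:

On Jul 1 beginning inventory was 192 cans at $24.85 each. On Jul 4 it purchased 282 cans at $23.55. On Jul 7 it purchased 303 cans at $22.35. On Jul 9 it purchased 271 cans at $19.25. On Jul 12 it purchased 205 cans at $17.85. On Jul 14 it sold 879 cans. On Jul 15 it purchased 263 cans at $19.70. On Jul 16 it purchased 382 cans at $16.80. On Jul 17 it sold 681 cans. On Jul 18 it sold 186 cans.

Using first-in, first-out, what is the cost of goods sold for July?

Jul 14, 879 sold [FIFO — oldest first]: 192 @ $24.85 + 282 @ $23.55 + 303 @ $22.35 + 102 @ $19.25 = $20,147.85
Jul 17, 681 sold [FIFO — oldest first]: 169 @ $19.25 + 205 @ $17.85 + 263 @ $19.70 + 44 @ $16.80 = $12,832.80
Jul 18, 186 sold [FIFO — oldest first]: 186 @ $16.80 = $3,124.80
Total COGS = $20,147.85 + $12,832.80 + $3,124.80 = $36,105.45
Ending inventory: 152 @ $16.80 = $2,553.60

COGS = $36,105.45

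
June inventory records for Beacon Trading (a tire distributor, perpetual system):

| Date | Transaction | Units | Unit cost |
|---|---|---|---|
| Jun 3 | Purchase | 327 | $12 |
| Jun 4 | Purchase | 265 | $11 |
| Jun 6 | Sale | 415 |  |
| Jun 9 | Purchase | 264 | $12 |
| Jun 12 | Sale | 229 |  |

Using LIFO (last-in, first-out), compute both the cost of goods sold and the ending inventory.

Jun 6, 415 sold [LIFO — newest first]: 265 @ $11 + 150 @ $12 = $4,715
Jun 12, 229 sold [LIFO — newest first]: 229 @ $12 = $2,748
Total COGS = $4,715 + $2,748 = $7,463
Ending inventory: 177 @ $12 + 35 @ $12 = $2,544

COGS = $7,463; ending inventory = $2,544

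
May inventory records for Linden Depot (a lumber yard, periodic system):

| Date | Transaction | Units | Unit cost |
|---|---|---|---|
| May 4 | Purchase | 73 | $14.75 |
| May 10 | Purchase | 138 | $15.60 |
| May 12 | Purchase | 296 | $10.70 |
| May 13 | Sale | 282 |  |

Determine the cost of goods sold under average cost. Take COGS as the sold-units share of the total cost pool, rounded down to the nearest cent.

COGS = $3,557.95

May 13, sell 282: 282/507 × $6,396.75 → $3,557.95
Ending inventory (cost pool remaining) = $2,838.80
Check: goods available $6,396.75 = COGS $3,557.95 + ending $2,838.80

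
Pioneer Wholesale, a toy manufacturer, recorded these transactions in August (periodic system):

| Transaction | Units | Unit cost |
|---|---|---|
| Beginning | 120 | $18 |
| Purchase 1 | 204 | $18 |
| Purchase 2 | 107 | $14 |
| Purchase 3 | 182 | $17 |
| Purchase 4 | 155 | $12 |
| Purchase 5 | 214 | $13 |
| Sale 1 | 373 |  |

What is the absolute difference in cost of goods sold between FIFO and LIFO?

FIFO COGS: 120 @ $18 + 204 @ $18 + 49 @ $14 = $6,518
LIFO COGS: 214 @ $13 + 155 @ $12 + 4 @ $17 = $4,710
Difference = |$6,518 − $4,710| = $1,808

$1,808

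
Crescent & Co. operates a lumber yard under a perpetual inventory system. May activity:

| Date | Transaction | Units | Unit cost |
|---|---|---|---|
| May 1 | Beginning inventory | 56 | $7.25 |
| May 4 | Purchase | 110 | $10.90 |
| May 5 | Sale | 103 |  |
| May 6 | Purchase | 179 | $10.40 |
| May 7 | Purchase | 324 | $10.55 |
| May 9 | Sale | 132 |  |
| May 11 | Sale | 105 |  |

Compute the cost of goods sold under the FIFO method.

May 5, 103 sold [FIFO — oldest first]: 56 @ $7.25 + 47 @ $10.90 = $918.30
May 9, 132 sold [FIFO — oldest first]: 63 @ $10.90 + 69 @ $10.40 = $1,404.30
May 11, 105 sold [FIFO — oldest first]: 105 @ $10.40 = $1,092.00
Total COGS = $918.30 + $1,404.30 + $1,092.00 = $3,414.60
Ending inventory: 5 @ $10.40 + 324 @ $10.55 = $3,470.20
Check: goods available $6,884.80 = COGS $3,414.60 + ending $3,470.20

COGS = $3,414.60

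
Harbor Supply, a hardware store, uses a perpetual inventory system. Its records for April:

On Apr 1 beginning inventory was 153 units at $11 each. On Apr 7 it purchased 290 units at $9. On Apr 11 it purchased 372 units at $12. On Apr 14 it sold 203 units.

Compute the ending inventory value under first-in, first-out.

Ending inventory = $6,624

Apr 14, 203 sold [FIFO — oldest first]: 153 @ $11 + 50 @ $9 = $2,133
Ending inventory: 240 @ $9 + 372 @ $12 = $6,624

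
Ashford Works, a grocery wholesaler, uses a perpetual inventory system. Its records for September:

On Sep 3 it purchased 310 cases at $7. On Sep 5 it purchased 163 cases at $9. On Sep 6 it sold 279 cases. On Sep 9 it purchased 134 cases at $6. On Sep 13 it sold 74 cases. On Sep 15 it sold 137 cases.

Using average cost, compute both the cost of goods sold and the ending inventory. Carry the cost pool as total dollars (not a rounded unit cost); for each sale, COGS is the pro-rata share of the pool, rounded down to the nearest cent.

After Sep 3: 310 on hand, pool $2,170.00 (≈ $7.0000 each)
After Sep 5: 473 on hand, pool $3,637.00 (≈ $7.6892 each)
Sep 6, sell 279: 279/473 × $3,637.00 → $2,145.29
After Sep 9: 328 on hand, pool $2,295.71 (≈ $6.9991 each)
Sep 13, sell 74: 74/328 × $2,295.71 → $517.93
Sep 15, sell 137: 137/254 × $1,777.78 → $958.88
Total COGS = $2,145.29 + $517.93 + $958.88 = $3,622.10
Ending inventory (cost pool remaining) = $818.90
Check: goods available $4,441.00 = COGS $3,622.10 + ending $818.90

COGS = $3,622.10; ending inventory = $818.90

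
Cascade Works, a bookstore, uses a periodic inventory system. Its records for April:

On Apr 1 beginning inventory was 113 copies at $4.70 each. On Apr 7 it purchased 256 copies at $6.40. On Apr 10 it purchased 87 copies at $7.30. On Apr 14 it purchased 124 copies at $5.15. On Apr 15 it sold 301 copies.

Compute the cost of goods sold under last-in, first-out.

COGS = $1,849.70

Apr 15, 301 sold [LIFO — newest first]: 124 @ $5.15 + 87 @ $7.30 + 90 @ $6.40 = $1,849.70
Ending inventory: 113 @ $4.70 + 166 @ $6.40 = $1,593.50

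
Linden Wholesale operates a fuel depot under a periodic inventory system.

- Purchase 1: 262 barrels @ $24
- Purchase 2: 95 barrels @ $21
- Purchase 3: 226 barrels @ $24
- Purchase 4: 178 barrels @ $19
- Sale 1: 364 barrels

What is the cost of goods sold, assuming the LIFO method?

COGS = $7,846

Sale 1 (364) [LIFO — newest first]: 178 @ $19 + 186 @ $24 = $7,846
Ending inventory: 262 @ $24 + 95 @ $21 + 40 @ $24 = $9,243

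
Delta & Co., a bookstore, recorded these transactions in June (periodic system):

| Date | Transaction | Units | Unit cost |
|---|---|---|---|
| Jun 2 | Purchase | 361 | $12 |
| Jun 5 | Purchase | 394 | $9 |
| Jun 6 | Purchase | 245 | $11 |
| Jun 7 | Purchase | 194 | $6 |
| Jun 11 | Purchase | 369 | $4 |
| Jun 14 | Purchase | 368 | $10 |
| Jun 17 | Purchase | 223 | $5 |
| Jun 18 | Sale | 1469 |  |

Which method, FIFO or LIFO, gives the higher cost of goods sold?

FIFO

FIFO COGS: 361 @ $12 + 394 @ $9 + 245 @ $11 + 194 @ $6 + 275 @ $4 = $12,837
LIFO COGS: 223 @ $5 + 368 @ $10 + 369 @ $4 + 194 @ $6 + 245 @ $11 + 70 @ $9 = $10,760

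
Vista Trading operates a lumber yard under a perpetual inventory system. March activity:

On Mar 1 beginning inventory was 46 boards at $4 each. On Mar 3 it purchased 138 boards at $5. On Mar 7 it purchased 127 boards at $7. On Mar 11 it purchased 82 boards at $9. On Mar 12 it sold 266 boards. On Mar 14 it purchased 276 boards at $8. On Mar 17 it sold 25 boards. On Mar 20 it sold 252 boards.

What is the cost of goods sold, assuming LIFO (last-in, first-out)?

COGS = $4,125

Mar 12, 266 sold [LIFO — newest first]: 82 @ $9 + 127 @ $7 + 57 @ $5 = $1,912
Mar 17, 25 sold [LIFO — newest first]: 25 @ $8 = $200
Mar 20, 252 sold [LIFO — newest first]: 251 @ $8 + 1 @ $5 = $2,013
Total COGS = $1,912 + $200 + $2,013 = $4,125
Ending inventory: 46 @ $4 + 80 @ $5 = $584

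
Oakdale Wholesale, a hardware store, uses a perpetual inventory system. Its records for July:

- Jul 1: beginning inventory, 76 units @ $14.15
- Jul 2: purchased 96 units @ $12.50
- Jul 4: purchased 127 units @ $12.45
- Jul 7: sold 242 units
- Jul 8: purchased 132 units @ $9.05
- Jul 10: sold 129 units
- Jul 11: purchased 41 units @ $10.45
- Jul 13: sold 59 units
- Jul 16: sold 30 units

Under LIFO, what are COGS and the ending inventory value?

Jul 7, 242 sold [LIFO — newest first]: 127 @ $12.45 + 96 @ $12.50 + 19 @ $14.15 = $3,050.00
Jul 10, 129 sold [LIFO — newest first]: 129 @ $9.05 = $1,167.45
Jul 13, 59 sold [LIFO — newest first]: 41 @ $10.45 + 3 @ $9.05 + 15 @ $14.15 = $667.85
Jul 16, 30 sold [LIFO — newest first]: 30 @ $14.15 = $424.50
Total COGS = $3,050.00 + $1,167.45 + $667.85 + $424.50 = $5,309.80
Ending inventory: 12 @ $14.15 = $169.80

COGS = $5,309.80; ending inventory = $169.80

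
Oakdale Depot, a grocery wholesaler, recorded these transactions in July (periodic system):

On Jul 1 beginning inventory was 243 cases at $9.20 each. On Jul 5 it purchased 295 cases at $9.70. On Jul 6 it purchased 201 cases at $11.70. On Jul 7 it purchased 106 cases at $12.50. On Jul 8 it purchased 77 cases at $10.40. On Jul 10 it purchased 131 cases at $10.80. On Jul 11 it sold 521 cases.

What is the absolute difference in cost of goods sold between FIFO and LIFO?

FIFO COGS: 243 @ $9.20 + 278 @ $9.70 = $4,932.20
LIFO COGS: 131 @ $10.80 + 77 @ $10.40 + 106 @ $12.50 + 201 @ $11.70 + 6 @ $9.70 = $5,950.50
Difference = |$4,932.20 − $5,950.50| = $1,018.30

$1,018.30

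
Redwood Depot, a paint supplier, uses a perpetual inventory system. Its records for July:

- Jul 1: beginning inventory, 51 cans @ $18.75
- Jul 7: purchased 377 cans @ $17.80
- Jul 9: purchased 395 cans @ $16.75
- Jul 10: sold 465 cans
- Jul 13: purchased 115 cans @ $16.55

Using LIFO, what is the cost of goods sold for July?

COGS = $7,862.25

Jul 10, 465 sold [LIFO — newest first]: 395 @ $16.75 + 70 @ $17.80 = $7,862.25
Ending inventory: 51 @ $18.75 + 307 @ $17.80 + 115 @ $16.55 = $8,324.10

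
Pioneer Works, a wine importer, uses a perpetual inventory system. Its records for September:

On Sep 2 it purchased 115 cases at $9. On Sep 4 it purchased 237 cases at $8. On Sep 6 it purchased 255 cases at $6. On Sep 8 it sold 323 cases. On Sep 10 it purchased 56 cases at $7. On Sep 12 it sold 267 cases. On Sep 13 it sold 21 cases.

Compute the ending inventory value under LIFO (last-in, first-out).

Sep 8, 323 sold [LIFO — newest first]: 255 @ $6 + 68 @ $8 = $2,074
Sep 12, 267 sold [LIFO — newest first]: 56 @ $7 + 169 @ $8 + 42 @ $9 = $2,122
Sep 13, 21 sold [LIFO — newest first]: 21 @ $9 = $189
Total COGS = $2,074 + $2,122 + $189 = $4,385
Ending inventory: 52 @ $9 = $468

Ending inventory = $468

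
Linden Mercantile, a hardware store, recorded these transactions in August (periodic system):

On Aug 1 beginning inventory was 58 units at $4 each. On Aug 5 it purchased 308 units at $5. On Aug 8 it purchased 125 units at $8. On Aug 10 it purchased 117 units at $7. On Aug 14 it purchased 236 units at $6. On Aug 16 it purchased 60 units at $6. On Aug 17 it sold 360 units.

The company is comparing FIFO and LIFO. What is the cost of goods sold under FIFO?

FIFO COGS: 58 @ $4 + 302 @ $5 = $1,742
LIFO COGS: 60 @ $6 + 236 @ $6 + 64 @ $7 = $2,224

COGS = $1,742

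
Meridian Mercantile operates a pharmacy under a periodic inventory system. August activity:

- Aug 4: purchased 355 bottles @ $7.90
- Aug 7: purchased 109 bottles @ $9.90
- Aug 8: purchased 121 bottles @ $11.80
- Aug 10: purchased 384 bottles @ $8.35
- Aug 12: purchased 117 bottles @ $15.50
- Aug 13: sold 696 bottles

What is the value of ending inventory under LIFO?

Ending inventory = $3,151.00

Aug 13, 696 sold [LIFO — newest first]: 117 @ $15.50 + 384 @ $8.35 + 121 @ $11.80 + 74 @ $9.90 = $7,180.30
Ending inventory: 355 @ $7.90 + 35 @ $9.90 = $3,151.00
Check: goods available $10,331.30 = COGS $7,180.30 + ending $3,151.00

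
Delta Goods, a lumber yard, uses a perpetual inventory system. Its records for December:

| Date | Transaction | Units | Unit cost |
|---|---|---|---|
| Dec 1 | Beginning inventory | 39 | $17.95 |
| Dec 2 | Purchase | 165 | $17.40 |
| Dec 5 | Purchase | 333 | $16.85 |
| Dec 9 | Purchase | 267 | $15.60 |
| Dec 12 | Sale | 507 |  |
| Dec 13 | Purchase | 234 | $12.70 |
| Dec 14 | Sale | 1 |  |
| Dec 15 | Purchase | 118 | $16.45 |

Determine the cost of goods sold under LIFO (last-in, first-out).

COGS = $8,221.90

Dec 12, 507 sold [LIFO — newest first]: 267 @ $15.60 + 240 @ $16.85 = $8,209.20
Dec 14, 1 sold [LIFO — newest first]: 1 @ $12.70 = $12.70
Total COGS = $8,209.20 + $12.70 = $8,221.90
Ending inventory: 39 @ $17.95 + 165 @ $17.40 + 93 @ $16.85 + 233 @ $12.70 + 118 @ $16.45 = $10,038.30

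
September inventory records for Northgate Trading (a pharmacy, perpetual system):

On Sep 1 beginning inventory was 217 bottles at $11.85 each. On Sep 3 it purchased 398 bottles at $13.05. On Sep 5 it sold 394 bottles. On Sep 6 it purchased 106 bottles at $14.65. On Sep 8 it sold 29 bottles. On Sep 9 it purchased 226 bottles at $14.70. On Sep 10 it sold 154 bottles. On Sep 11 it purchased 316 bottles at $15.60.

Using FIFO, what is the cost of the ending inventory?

Ending inventory = $10,300.60

Sep 5, 394 sold [FIFO — oldest first]: 217 @ $11.85 + 177 @ $13.05 = $4,881.30
Sep 8, 29 sold [FIFO — oldest first]: 29 @ $13.05 = $378.45
Sep 10, 154 sold [FIFO — oldest first]: 154 @ $13.05 = $2,009.70
Total COGS = $4,881.30 + $378.45 + $2,009.70 = $7,269.45
Ending inventory: 38 @ $13.05 + 106 @ $14.65 + 226 @ $14.70 + 316 @ $15.60 = $10,300.60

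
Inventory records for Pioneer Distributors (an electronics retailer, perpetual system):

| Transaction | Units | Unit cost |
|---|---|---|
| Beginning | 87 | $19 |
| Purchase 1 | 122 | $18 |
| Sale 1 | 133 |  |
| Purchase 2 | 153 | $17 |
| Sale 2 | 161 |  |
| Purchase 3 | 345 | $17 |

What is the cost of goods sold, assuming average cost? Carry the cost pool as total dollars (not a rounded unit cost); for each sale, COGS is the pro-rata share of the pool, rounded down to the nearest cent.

COGS = $5,262.03

After Beginning: 87 on hand, pool $1,653.00 (≈ $19.0000 each)
After Purchase 1: 209 on hand, pool $3,849.00 (≈ $18.4163 each)
Sale 1, sell 133: 133/209 × $3,849.00 → $2,449.36
After Purchase 2: 229 on hand, pool $4,000.64 (≈ $17.4700 each)
Sale 2, sell 161: 161/229 × $4,000.64 → $2,812.67
After Purchase 3: 413 on hand, pool $7,052.97 (≈ $17.0774 each)
Total COGS = $2,449.36 + $2,812.67 = $5,262.03
Ending inventory (cost pool remaining) = $7,052.97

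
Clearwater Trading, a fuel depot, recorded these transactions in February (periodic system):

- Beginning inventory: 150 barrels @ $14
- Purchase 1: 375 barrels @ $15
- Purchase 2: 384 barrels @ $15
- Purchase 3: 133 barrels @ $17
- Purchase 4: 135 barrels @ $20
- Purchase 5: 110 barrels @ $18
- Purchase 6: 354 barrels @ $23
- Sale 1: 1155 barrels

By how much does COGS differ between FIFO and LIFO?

$3,422

FIFO COGS: 150 @ $14 + 375 @ $15 + 384 @ $15 + 133 @ $17 + 113 @ $20 = $18,006
LIFO COGS: 354 @ $23 + 110 @ $18 + 135 @ $20 + 133 @ $17 + 384 @ $15 + 39 @ $15 = $21,428
Difference = |$18,006 − $21,428| = $3,422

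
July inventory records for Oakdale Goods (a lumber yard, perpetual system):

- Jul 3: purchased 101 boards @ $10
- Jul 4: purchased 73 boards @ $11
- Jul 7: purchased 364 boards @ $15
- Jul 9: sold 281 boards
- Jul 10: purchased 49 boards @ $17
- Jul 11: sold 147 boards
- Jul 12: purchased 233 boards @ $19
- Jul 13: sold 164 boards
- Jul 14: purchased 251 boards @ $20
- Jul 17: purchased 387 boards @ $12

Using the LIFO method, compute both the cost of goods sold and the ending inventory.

Jul 9, 281 sold [LIFO — newest first]: 281 @ $15 = $4,215
Jul 11, 147 sold [LIFO — newest first]: 49 @ $17 + 83 @ $15 + 15 @ $11 = $2,243
Jul 13, 164 sold [LIFO — newest first]: 164 @ $19 = $3,116
Total COGS = $4,215 + $2,243 + $3,116 = $9,574
Ending inventory: 101 @ $10 + 58 @ $11 + 69 @ $19 + 251 @ $20 + 387 @ $12 = $12,623

COGS = $9,574; ending inventory = $12,623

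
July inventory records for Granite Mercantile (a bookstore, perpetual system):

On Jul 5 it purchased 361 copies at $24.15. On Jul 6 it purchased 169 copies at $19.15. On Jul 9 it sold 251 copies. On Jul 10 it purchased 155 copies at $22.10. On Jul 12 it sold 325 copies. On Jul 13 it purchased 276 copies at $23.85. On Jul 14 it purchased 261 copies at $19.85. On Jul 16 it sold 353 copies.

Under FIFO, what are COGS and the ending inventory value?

COGS = $21,199.40; ending inventory = $5,944.05

Jul 9, 251 sold [FIFO — oldest first]: 251 @ $24.15 = $6,061.65
Jul 12, 325 sold [FIFO — oldest first]: 110 @ $24.15 + 169 @ $19.15 + 46 @ $22.10 = $6,909.45
Jul 16, 353 sold [FIFO — oldest first]: 109 @ $22.10 + 244 @ $23.85 = $8,228.30
Total COGS = $6,061.65 + $6,909.45 + $8,228.30 = $21,199.40
Ending inventory: 32 @ $23.85 + 261 @ $19.85 = $5,944.05
Check: goods available $27,143.45 = COGS $21,199.40 + ending $5,944.05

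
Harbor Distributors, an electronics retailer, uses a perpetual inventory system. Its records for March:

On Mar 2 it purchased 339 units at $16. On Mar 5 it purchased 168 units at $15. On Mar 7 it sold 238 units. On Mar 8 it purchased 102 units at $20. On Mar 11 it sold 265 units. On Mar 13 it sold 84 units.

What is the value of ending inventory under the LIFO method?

Ending inventory = $352

Mar 7, 238 sold [LIFO — newest first]: 168 @ $15 + 70 @ $16 = $3,640
Mar 11, 265 sold [LIFO — newest first]: 102 @ $20 + 163 @ $16 = $4,648
Mar 13, 84 sold [LIFO — newest first]: 84 @ $16 = $1,344
Total COGS = $3,640 + $4,648 + $1,344 = $9,632
Ending inventory: 22 @ $16 = $352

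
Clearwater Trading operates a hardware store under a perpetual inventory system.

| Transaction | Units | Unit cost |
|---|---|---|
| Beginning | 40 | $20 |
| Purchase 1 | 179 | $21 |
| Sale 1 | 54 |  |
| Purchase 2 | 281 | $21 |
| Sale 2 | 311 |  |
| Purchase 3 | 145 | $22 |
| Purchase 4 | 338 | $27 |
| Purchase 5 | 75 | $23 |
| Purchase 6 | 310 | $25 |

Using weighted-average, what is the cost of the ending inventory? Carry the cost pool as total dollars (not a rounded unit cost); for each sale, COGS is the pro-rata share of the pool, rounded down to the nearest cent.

Ending inventory = $24,616.88

After Beginning: 40 on hand, pool $800.00 (≈ $20.0000 each)
After Purchase 1: 219 on hand, pool $4,559.00 (≈ $20.8174 each)
Sale 1, sell 54: 54/219 × $4,559.00 → $1,124.13
After Purchase 2: 446 on hand, pool $9,335.87 (≈ $20.9324 each)
Sale 2, sell 311: 311/446 × $9,335.87 → $6,509.99
After Purchase 3: 280 on hand, pool $6,015.88 (≈ $21.4853 each)
After Purchase 4: 618 on hand, pool $15,141.88 (≈ $24.5014 each)
After Purchase 5: 693 on hand, pool $16,866.88 (≈ $24.3389 each)
After Purchase 6: 1003 on hand, pool $24,616.88 (≈ $24.5433 each)
Total COGS = $1,124.13 + $6,509.99 = $7,634.12
Ending inventory (cost pool remaining) = $24,616.88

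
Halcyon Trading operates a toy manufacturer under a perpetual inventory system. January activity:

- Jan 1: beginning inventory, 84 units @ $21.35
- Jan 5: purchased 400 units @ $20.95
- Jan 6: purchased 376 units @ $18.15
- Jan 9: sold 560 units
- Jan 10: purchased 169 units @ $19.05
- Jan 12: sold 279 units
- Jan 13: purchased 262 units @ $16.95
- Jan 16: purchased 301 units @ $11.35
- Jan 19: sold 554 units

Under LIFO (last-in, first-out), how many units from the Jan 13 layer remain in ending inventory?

Jan 9, 560 sold [LIFO — newest first]: 376 @ $18.15 + 184 @ $20.95 = $10,679.20
Jan 12, 279 sold [LIFO — newest first]: 169 @ $19.05 + 110 @ $20.95 = $5,523.95
Jan 19, 554 sold [LIFO — newest first]: 301 @ $11.35 + 253 @ $16.95 = $7,704.70
Total COGS = $10,679.20 + $5,523.95 + $7,704.70 = $23,907.85
Ending inventory: 84 @ $21.35 + 106 @ $20.95 + 9 @ $16.95 = $4,166.65
Check: goods available $28,074.50 = COGS $23,907.85 + ending $4,166.65

9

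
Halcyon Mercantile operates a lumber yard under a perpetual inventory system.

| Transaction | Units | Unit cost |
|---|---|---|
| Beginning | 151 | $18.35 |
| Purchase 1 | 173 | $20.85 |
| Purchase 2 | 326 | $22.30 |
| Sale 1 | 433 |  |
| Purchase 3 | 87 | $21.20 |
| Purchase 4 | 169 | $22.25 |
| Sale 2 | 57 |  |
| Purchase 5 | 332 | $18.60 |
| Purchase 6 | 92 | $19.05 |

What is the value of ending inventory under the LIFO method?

Ending inventory = $16,411.15

Sale 1 (433) [LIFO — newest first]: 326 @ $22.30 + 107 @ $20.85 = $9,500.75
Sale 2 (57) [LIFO — newest first]: 57 @ $22.25 = $1,268.25
Total COGS = $9,500.75 + $1,268.25 = $10,769.00
Ending inventory: 151 @ $18.35 + 66 @ $20.85 + 87 @ $21.20 + 112 @ $22.25 + 332 @ $18.60 + 92 @ $19.05 = $16,411.15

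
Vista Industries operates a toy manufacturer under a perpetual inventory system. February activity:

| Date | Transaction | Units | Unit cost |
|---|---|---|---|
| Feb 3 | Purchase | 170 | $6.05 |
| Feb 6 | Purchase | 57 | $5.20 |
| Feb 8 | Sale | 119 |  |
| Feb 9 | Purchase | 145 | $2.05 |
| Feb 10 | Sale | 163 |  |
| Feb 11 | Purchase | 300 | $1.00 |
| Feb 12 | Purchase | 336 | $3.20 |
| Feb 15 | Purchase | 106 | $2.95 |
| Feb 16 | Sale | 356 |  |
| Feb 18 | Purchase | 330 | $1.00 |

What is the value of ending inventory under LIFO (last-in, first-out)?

Ending inventory = $1,449.70

Feb 8, 119 sold [LIFO — newest first]: 57 @ $5.20 + 62 @ $6.05 = $671.50
Feb 10, 163 sold [LIFO — newest first]: 145 @ $2.05 + 18 @ $6.05 = $406.15
Feb 16, 356 sold [LIFO — newest first]: 106 @ $2.95 + 250 @ $3.20 = $1,112.70
Total COGS = $671.50 + $406.15 + $1,112.70 = $2,190.35
Ending inventory: 90 @ $6.05 + 300 @ $1.00 + 86 @ $3.20 + 330 @ $1.00 = $1,449.70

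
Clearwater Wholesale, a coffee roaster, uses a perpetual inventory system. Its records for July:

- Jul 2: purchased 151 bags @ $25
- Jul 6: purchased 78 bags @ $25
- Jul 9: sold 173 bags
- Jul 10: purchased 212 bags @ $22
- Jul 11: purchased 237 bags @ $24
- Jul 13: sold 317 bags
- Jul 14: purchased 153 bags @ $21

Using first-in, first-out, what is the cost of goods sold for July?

COGS = $11,565

Jul 9, 173 sold [FIFO — oldest first]: 151 @ $25 + 22 @ $25 = $4,325
Jul 13, 317 sold [FIFO — oldest first]: 56 @ $25 + 212 @ $22 + 49 @ $24 = $7,240
Total COGS = $4,325 + $7,240 = $11,565
Ending inventory: 188 @ $24 + 153 @ $21 = $7,725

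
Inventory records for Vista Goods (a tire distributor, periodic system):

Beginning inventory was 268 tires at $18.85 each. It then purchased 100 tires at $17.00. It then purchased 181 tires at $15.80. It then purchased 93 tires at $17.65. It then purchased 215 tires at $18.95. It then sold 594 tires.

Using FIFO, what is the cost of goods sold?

Sale 1 (594) [FIFO — oldest first]: 268 @ $18.85 + 100 @ $17.00 + 181 @ $15.80 + 45 @ $17.65 = $10,405.85
Ending inventory: 48 @ $17.65 + 215 @ $18.95 = $4,921.45

COGS = $10,405.85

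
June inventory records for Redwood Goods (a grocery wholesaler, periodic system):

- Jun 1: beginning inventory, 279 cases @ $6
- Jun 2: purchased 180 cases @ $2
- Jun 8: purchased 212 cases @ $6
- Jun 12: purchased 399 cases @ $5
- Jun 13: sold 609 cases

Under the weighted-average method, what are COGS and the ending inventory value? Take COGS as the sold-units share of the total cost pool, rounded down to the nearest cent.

Jun 13, sell 609: 609/1070 × $5,301.00 → $3,017.11
Ending inventory (cost pool remaining) = $2,283.89
Check: goods available $5,301.00 = COGS $3,017.11 + ending $2,283.89

COGS = $3,017.11; ending inventory = $2,283.89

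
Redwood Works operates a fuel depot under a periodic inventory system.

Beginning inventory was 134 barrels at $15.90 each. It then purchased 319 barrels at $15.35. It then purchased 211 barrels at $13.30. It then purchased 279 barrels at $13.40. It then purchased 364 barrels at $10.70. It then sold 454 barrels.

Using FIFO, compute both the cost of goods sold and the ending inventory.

Sale 1 (454) [FIFO — oldest first]: 134 @ $15.90 + 319 @ $15.35 + 1 @ $13.30 = $7,040.55
Ending inventory: 210 @ $13.30 + 279 @ $13.40 + 364 @ $10.70 = $10,426.40
Check: goods available $17,466.95 = COGS $7,040.55 + ending $10,426.40

COGS = $7,040.55; ending inventory = $10,426.40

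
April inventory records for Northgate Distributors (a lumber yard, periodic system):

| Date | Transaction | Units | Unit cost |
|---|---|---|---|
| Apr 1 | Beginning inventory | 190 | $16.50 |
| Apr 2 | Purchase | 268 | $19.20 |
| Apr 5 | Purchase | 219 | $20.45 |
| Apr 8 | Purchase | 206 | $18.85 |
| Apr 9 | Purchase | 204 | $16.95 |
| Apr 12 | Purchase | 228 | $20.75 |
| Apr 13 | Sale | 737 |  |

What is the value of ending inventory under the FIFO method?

Ending inventory = $10,940.90

Apr 13, 737 sold [FIFO — oldest first]: 190 @ $16.50 + 268 @ $19.20 + 219 @ $20.45 + 60 @ $18.85 = $13,890.15
Ending inventory: 146 @ $18.85 + 204 @ $16.95 + 228 @ $20.75 = $10,940.90
Check: goods available $24,831.05 = COGS $13,890.15 + ending $10,940.90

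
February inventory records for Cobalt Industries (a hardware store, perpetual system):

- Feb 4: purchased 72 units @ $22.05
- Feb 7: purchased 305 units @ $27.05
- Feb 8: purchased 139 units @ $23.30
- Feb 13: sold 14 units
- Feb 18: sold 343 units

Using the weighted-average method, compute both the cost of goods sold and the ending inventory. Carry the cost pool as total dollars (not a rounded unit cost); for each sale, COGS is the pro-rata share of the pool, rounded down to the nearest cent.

After Feb 4: 72 on hand, pool $1,587.60 (≈ $22.0500 each)
After Feb 7: 377 on hand, pool $9,837.85 (≈ $26.0951 each)
After Feb 8: 516 on hand, pool $13,076.55 (≈ $25.3422 each)
Feb 13, sell 14: 14/516 × $13,076.55 → $354.79
Feb 18, sell 343: 343/502 × $12,721.76 → $8,692.35
Total COGS = $354.79 + $8,692.35 = $9,047.14
Ending inventory (cost pool remaining) = $4,029.41

COGS = $9,047.14; ending inventory = $4,029.41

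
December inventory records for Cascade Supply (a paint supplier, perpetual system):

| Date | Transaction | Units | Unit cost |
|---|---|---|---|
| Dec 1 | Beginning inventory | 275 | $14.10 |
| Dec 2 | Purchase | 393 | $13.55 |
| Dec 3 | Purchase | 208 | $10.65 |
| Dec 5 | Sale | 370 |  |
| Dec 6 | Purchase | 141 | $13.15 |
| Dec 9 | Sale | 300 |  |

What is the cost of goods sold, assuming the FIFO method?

COGS = $9,223.95

Dec 5, 370 sold [FIFO — oldest first]: 275 @ $14.10 + 95 @ $13.55 = $5,164.75
Dec 9, 300 sold [FIFO — oldest first]: 298 @ $13.55 + 2 @ $10.65 = $4,059.20
Total COGS = $5,164.75 + $4,059.20 = $9,223.95
Ending inventory: 206 @ $10.65 + 141 @ $13.15 = $4,048.05
Check: goods available $13,272.00 = COGS $9,223.95 + ending $4,048.05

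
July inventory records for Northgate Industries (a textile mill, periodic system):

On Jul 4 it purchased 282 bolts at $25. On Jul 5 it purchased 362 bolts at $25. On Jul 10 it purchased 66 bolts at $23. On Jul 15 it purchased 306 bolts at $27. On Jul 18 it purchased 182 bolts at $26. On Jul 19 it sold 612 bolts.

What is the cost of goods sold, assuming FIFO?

COGS = $15,300

Jul 19, 612 sold [FIFO — oldest first]: 282 @ $25 + 330 @ $25 = $15,300
Ending inventory: 32 @ $25 + 66 @ $23 + 306 @ $27 + 182 @ $26 = $15,312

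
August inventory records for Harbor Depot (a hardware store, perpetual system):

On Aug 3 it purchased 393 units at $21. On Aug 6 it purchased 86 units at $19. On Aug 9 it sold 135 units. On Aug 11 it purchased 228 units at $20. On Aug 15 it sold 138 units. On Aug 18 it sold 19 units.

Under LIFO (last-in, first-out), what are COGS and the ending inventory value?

Aug 9, 135 sold [LIFO — newest first]: 86 @ $19 + 49 @ $21 = $2,663
Aug 15, 138 sold [LIFO — newest first]: 138 @ $20 = $2,760
Aug 18, 19 sold [LIFO — newest first]: 19 @ $20 = $380
Total COGS = $2,663 + $2,760 + $380 = $5,803
Ending inventory: 344 @ $21 + 71 @ $20 = $8,644

COGS = $5,803; ending inventory = $8,644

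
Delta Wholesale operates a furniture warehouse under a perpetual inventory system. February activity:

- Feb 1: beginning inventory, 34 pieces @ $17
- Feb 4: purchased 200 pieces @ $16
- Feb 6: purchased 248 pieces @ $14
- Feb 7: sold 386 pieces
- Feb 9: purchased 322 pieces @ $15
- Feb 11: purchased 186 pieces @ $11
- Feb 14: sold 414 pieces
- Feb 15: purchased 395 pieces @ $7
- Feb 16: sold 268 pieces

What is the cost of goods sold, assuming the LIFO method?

COGS = $13,022

Feb 7, 386 sold [LIFO — newest first]: 248 @ $14 + 138 @ $16 = $5,680
Feb 14, 414 sold [LIFO — newest first]: 186 @ $11 + 228 @ $15 = $5,466
Feb 16, 268 sold [LIFO — newest first]: 268 @ $7 = $1,876
Total COGS = $5,680 + $5,466 + $1,876 = $13,022
Ending inventory: 34 @ $17 + 62 @ $16 + 94 @ $15 + 127 @ $7 = $3,869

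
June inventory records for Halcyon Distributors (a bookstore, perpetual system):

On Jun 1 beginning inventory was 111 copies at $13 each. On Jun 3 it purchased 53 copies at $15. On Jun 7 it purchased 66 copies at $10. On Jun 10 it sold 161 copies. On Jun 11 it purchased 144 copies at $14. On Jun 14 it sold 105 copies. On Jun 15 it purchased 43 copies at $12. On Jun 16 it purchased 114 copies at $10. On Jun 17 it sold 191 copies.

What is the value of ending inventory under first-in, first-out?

Jun 10, 161 sold [FIFO — oldest first]: 111 @ $13 + 50 @ $15 = $2,193
Jun 14, 105 sold [FIFO — oldest first]: 3 @ $15 + 66 @ $10 + 36 @ $14 = $1,209
Jun 17, 191 sold [FIFO — oldest first]: 108 @ $14 + 43 @ $12 + 40 @ $10 = $2,428
Total COGS = $2,193 + $1,209 + $2,428 = $5,830
Ending inventory: 74 @ $10 = $740
Check: goods available $6,570 = COGS $5,830 + ending $740

Ending inventory = $740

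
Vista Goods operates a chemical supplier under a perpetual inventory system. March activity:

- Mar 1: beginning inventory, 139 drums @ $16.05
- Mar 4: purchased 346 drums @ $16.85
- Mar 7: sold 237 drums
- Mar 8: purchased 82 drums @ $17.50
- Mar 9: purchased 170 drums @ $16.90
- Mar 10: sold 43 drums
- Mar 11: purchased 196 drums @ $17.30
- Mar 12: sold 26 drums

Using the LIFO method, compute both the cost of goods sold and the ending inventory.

COGS = $5,169.95; ending inventory = $10,589.90

Mar 7, 237 sold [LIFO — newest first]: 237 @ $16.85 = $3,993.45
Mar 10, 43 sold [LIFO — newest first]: 43 @ $16.90 = $726.70
Mar 12, 26 sold [LIFO — newest first]: 26 @ $17.30 = $449.80
Total COGS = $3,993.45 + $726.70 + $449.80 = $5,169.95
Ending inventory: 139 @ $16.05 + 109 @ $16.85 + 82 @ $17.50 + 127 @ $16.90 + 170 @ $17.30 = $10,589.90
Check: goods available $15,759.85 = COGS $5,169.95 + ending $10,589.90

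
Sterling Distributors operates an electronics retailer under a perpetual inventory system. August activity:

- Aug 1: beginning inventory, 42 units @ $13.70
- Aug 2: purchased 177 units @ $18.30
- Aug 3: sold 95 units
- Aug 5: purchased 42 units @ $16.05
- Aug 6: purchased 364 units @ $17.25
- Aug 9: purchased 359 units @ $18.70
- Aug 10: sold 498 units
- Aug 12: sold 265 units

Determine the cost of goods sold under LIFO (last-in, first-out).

Aug 3, 95 sold [LIFO — newest first]: 95 @ $18.30 = $1,738.50
Aug 10, 498 sold [LIFO — newest first]: 359 @ $18.70 + 139 @ $17.25 = $9,111.05
Aug 12, 265 sold [LIFO — newest first]: 225 @ $17.25 + 40 @ $16.05 = $4,523.25
Total COGS = $1,738.50 + $9,111.05 + $4,523.25 = $15,372.80
Ending inventory: 42 @ $13.70 + 82 @ $18.30 + 2 @ $16.05 = $2,108.10
Check: goods available $17,480.90 = COGS $15,372.80 + ending $2,108.10

COGS = $15,372.80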